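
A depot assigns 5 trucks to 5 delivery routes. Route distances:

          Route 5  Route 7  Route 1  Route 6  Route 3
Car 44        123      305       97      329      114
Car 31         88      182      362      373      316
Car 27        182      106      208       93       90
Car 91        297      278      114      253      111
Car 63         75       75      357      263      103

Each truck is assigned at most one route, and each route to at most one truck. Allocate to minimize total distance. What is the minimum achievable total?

Min total: 464 km

Treat this as an assignment problem: match each truck to one route.
Optimal: Car 44→Route 1 (97 km), Car 31→Route 5 (88 km), Car 27→Route 6 (93 km), Car 91→Route 3 (111 km), Car 63→Route 7 (75 km) — total 97+88+93+111+75 = 464 km.
Checked against all permutations: 464 km is optimal.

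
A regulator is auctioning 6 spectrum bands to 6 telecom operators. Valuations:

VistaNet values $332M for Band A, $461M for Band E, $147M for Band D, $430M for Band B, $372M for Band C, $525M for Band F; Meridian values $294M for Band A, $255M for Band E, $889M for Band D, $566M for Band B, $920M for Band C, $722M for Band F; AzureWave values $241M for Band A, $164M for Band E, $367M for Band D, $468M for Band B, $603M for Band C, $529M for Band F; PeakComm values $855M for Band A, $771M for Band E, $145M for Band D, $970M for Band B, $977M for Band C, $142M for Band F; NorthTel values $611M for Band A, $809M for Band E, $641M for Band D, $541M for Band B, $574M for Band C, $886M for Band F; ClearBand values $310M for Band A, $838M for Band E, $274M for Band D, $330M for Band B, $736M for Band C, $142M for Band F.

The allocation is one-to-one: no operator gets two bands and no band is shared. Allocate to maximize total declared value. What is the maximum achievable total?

Maximum total: $4518M

Optimal: VistaNet→Band A ($332M), Meridian→Band D ($889M), AzureWave→Band C ($603M), PeakComm→Band B ($970M), NorthTel→Band F ($886M), ClearBand→Band E ($838M) — total 332+889+603+970+886+838 = $4518M.
Row-greedy (each operator in turn takes its best remaining band) gives $3851M, worse by 667.
Next-best assignment: VistaNet→Band B, Meridian→Band D, AzureWave→Band C, PeakComm→Band A, NorthTel→Band F, ClearBand→Band E = $4501M.
No other one-to-one assignment exceeds $4518M.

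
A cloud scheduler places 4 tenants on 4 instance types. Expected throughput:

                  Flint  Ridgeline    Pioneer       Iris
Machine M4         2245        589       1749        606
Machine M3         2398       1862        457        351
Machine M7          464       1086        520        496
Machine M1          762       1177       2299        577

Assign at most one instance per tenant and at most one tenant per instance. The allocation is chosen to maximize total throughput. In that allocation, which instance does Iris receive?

Optimal: Flint→Machine M4 (2245 ops/s), Ridgeline→Machine M3 (1862 ops/s), Pioneer→Machine M1 (2299 ops/s), Iris→Machine M7 (496 ops/s) — total 2245+1862+2299+496 = 6902 ops/s.
Row-greedy (each tenant in turn takes its best remaining instance) gives 5820 ops/s, worse by 1082.
Next-best assignment: Flint→Machine M3, Ridgeline→Machine M7, Pioneer→Machine M1, Iris→Machine M4 = 6389 ops/s.
Checked against all permutations: 6902 ops/s is optimal.
Iris's own top instance is Machine M4 (606 ops/s), but forcing Iris→Machine M4 and reassigning the rest optimally gives only 6389 ops/s — worse by 513.

Iris receives Machine M7.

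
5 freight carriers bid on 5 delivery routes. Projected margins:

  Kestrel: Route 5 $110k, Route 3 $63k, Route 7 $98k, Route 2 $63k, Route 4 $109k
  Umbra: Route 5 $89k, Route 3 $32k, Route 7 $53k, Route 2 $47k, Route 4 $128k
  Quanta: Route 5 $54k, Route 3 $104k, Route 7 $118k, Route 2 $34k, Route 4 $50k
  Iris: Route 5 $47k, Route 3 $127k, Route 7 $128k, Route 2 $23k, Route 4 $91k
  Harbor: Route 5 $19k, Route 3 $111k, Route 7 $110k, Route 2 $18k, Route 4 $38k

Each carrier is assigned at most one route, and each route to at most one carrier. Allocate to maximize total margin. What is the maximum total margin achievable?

Max total: $511k

Optimal: Kestrel→Route 5 ($110k), Umbra→Route 4 ($128k), Quanta→Route 2 ($34k), Iris→Route 7 ($128k), Harbor→Route 3 ($111k) — total 110+128+34+128+111 = $511k.
Row-greedy (each carrier in turn takes its best remaining route) gives $501k, worse by 10.
Every other assignment is strictly worse.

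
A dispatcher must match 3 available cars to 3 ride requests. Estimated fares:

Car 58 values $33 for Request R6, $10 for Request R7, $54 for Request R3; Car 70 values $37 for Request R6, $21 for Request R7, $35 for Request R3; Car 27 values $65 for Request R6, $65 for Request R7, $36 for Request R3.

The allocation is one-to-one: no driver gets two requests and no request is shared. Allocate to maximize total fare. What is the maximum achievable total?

Optimal: Car 58→Request R3 ($54), Car 70→Request R6 ($37), Car 27→Request R7 ($65) — total 54+37+65 = $156.
Max-entry greedy (repeatedly take the single best remaining cell) gives $140, worse by 16.
Swapping Car 58↔Car 70 (Car 58→Request R6 $33, Car 70→Request R3 $35) loses 23.

Max total: $156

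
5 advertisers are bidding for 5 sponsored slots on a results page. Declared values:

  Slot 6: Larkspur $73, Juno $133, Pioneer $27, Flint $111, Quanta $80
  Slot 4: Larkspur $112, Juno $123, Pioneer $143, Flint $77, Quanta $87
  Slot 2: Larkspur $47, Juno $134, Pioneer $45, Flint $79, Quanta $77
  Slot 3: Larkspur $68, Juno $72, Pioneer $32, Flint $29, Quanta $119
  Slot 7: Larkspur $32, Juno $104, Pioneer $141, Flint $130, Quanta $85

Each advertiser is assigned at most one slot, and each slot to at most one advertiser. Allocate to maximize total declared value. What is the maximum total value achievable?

Optimal: Larkspur→Slot 4 ($112), Juno→Slot 2 ($134), Pioneer→Slot 7 ($141), Flint→Slot 6 ($111), Quanta→Slot 3 ($119) — total 112+134+141+111+119 = $617.
Column-greedy (each slot in turn goes to its best remaining advertiser) gives $506, worse by 111.
Swapping Pioneer↔Juno (Pioneer→Slot 2 $45, Juno→Slot 7 $104) loses 126.
Checked against all permutations: $617 is optimal.

Maximum total: $617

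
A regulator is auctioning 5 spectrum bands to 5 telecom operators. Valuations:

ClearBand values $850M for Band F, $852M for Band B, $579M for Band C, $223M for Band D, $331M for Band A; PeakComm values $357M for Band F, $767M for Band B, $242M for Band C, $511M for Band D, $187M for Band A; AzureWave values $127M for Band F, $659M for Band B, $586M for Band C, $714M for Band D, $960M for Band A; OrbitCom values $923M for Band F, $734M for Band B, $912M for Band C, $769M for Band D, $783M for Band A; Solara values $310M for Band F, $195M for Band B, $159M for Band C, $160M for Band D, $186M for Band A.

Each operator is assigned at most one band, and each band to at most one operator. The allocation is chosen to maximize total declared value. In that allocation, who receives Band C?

OrbitCom receives Band C.

Treat this as an assignment problem: match each operator to one band.
Optimal: ClearBand→Band F ($850M), PeakComm→Band B ($767M), AzureWave→Band A ($960M), OrbitCom→Band C ($912M), Solara→Band D ($160M) — total 850+767+960+912+160 = $3649M.
Max-entry greedy (repeatedly take the single best remaining cell) gives $3405M, worse by 244.
OrbitCom's own top band is Band F ($923M), but forcing OrbitCom→Band F and reassigning the rest optimally gives only $3405M — worse by 244.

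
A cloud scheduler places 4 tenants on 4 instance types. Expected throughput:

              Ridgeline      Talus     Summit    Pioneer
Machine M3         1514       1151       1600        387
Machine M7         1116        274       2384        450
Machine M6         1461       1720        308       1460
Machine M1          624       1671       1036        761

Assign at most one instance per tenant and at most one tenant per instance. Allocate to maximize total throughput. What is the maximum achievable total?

Optimal: Ridgeline→Machine M3 (1514 ops/s), Talus→Machine M1 (1671 ops/s), Summit→Machine M7 (2384 ops/s), Pioneer→Machine M6 (1460 ops/s) — total 1514+1671+2384+1460 = 7029 ops/s.
Max-entry greedy (repeatedly take the single best remaining cell) gives 6379 ops/s, worse by 650.
Next-best assignment: Ridgeline→Machine M3, Talus→Machine M6, Summit→Machine M7, Pioneer→Machine M1 = 6379 ops/s.
Every other assignment is strictly worse.

Maximum total: 7029 ops/s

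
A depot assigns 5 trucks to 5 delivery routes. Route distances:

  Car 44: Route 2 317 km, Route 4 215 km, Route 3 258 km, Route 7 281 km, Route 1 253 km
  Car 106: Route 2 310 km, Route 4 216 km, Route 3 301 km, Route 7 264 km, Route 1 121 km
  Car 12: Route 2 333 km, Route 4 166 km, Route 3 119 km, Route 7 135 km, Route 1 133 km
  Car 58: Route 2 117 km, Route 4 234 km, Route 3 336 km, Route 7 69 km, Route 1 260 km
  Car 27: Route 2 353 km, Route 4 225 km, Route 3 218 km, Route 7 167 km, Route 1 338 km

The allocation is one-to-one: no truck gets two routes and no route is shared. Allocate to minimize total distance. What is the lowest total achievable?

Optimal: Car 44→Route 4 (215 km), Car 106→Route 1 (121 km), Car 12→Route 3 (119 km), Car 58→Route 2 (117 km), Car 27→Route 7 (167 km) — total 215+121+119+117+167 = 739 km.
Next-best assignment: Car 44→Route 4, Car 106→Route 1, Car 12→Route 7, Car 58→Route 2, Car 27→Route 3 = 806 km.

Min total: 739 km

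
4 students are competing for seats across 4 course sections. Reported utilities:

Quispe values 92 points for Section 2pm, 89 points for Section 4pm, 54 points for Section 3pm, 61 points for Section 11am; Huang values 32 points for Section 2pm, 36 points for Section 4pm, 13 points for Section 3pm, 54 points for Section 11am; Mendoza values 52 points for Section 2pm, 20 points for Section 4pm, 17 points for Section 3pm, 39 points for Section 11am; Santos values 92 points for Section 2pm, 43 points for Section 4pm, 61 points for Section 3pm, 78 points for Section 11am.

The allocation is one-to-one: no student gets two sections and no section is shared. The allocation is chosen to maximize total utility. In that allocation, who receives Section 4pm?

Quispe receives Section 4pm.

This is the linear assignment problem.
Optimal: Quispe→Section 4pm (89 points), Huang→Section 11am (54 points), Mendoza→Section 2pm (52 points), Santos→Section 3pm (61 points) — total 89+54+52+61 = 256 points.
Max-entry greedy (repeatedly take the single best remaining cell) gives 223 points, worse by 33.
Swapping Santos↔Mendoza (Santos→Section 2pm 92 points, Mendoza→Section 3pm 17 points) loses 4.
Quispe's own top section is Section 2pm (92 points), but forcing Quispe→Section 2pm and reassigning the rest optimally gives only 228 points — worse by 28.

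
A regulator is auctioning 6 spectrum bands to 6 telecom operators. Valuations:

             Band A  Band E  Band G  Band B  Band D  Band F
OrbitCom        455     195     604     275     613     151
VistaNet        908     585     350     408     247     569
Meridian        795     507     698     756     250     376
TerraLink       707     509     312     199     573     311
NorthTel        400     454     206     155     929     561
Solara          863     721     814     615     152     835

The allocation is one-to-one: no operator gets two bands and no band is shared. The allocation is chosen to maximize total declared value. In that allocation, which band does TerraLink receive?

TerraLink receives Band E.

Treat this as an assignment problem: match each operator to one band.
Optimal: OrbitCom→Band G ($604M), VistaNet→Band A ($908M), Meridian→Band B ($756M), TerraLink→Band E ($509M), NorthTel→Band D ($929M), Solara→Band F ($835M) — total 604+908+756+509+929+835 = $4541M.
Next-best assignment: OrbitCom→Band G, VistaNet→Band E, Meridian→Band B, TerraLink→Band A, NorthTel→Band D, Solara→Band F = $4416M.
Swapping OrbitCom↔Solara (OrbitCom→Band F $151M, Solara→Band G $814M) loses 474.
TerraLink's own top band is Band A ($707M), but forcing TerraLink→Band A and reassigning the rest optimally gives only $4416M — worse by 125.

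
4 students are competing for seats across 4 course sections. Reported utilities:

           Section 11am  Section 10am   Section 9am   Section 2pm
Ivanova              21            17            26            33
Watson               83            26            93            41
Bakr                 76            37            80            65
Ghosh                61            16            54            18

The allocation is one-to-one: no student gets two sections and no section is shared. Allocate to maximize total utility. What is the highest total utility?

Maximum total: 236 points

Optimal: Ivanova→Section 10am (17 points), Watson→Section 9am (93 points), Bakr→Section 2pm (65 points), Ghosh→Section 11am (61 points) — total 17+93+65+61 = 236 points.
Column-greedy (each section in turn goes to its best remaining student) gives 207 points, worse by 29.
Next-best assignment: Ivanova→Section 2pm, Watson→Section 9am, Bakr→Section 10am, Ghosh→Section 11am = 224 points.
No other one-to-one assignment exceeds 236 points.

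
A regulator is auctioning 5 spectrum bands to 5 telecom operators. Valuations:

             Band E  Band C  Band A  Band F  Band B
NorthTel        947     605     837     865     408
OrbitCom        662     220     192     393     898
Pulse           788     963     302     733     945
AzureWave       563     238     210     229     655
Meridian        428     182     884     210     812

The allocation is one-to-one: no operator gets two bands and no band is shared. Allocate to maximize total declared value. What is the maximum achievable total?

Max total: $4173M

Optimal: NorthTel→Band F ($865M), OrbitCom→Band B ($898M), Pulse→Band C ($963M), AzureWave→Band E ($563M), Meridian→Band A ($884M) — total 865+898+963+563+884 = $4173M.
Max-entry greedy (repeatedly take the single best remaining cell) gives $3921M, worse by 252.
Swapping AzureWave↔OrbitCom (AzureWave→Band B $655M, OrbitCom→Band E $662M) loses 144.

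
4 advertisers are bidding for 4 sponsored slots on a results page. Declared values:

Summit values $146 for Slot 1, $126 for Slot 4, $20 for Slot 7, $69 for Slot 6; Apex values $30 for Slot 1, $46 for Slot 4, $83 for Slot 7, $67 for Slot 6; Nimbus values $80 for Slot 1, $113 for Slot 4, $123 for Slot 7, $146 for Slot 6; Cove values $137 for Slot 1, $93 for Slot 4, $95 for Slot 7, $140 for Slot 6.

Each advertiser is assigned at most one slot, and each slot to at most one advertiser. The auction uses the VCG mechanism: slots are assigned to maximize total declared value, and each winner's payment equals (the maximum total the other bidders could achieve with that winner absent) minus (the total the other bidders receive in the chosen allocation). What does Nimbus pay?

Nimbus pays $23.

Efficient allocation: Summit→Slot 4 ($126), Apex→Slot 7 ($83), Nimbus→Slot 6 ($146), Cove→Slot 1 ($137); total welfare W = $492.
Nimbus receives Slot 6 at value $146, so the others get W − 146 = $346.
Without Nimbus: best allocation of the remaining 3 bidders over all 4 slots is Summit→Slot 1 ($146), Apex→Slot 7 ($83), Cove→Slot 6 ($140), total $369.
VCG payment = (others' best without Nimbus) − (others' welfare with Nimbus) = 369 − 346 = $23.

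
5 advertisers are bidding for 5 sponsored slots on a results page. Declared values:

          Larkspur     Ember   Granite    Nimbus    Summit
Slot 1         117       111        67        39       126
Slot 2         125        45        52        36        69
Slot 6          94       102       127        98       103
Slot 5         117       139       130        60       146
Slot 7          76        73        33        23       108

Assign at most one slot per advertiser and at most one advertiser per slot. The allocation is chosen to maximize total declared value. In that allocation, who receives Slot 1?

This is a one-to-one assignment (maximum-weight bipartite matching).
Optimal: Larkspur→Slot 2 ($125), Ember→Slot 1 ($111), Granite→Slot 5 ($130), Nimbus→Slot 6 ($98), Summit→Slot 7 ($108) — total 125+111+130+98+108 = $572.
Ember's own top slot is Slot 5 ($139), but forcing Ember→Slot 5 and reassigning the rest optimally gives only $540 — worse by 32.

Ember receives Slot 1.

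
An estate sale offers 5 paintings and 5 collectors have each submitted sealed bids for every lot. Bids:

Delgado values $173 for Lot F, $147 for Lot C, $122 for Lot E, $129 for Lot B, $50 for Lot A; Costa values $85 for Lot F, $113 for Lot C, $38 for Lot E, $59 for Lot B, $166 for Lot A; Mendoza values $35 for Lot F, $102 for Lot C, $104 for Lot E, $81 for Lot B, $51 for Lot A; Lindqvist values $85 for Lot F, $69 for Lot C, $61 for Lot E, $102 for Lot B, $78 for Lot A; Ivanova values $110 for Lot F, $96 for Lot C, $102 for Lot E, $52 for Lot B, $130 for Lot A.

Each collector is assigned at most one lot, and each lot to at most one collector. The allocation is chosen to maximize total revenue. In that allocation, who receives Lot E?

Ivanova receives Lot E.

This is the linear assignment problem.
Optimal: Delgado→Lot F ($173), Costa→Lot A ($166), Mendoza→Lot C ($102), Lindqvist→Lot B ($102), Ivanova→Lot E ($102) — total 173+166+102+102+102 = $645.
Max-entry greedy (repeatedly take the single best remaining cell) gives $641, worse by 4.
Swapping Mendoza↔Delgado (Mendoza→Lot F $35, Delgado→Lot C $147) loses 93.
No other one-to-one assignment exceeds $645.
Ivanova's own top lot is Lot A ($130), but forcing Ivanova→Lot A and reassigning the rest optimally gives only $622 — worse by 23.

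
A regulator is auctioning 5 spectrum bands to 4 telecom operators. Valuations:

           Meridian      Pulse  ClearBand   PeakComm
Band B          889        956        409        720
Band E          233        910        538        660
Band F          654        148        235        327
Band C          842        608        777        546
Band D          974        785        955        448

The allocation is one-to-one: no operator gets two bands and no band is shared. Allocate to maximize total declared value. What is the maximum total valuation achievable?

Max total: $3427M

Optimal: Meridian→Band C ($842M), Pulse→Band E ($910M), ClearBand→Band D ($955M), PeakComm→Band B ($720M) — total 842+910+955+720 = $3427M.
Row-greedy (each operator in turn takes its best remaining band) gives $3367M, worse by 60.
Next-best assignment: Meridian→Band C, Pulse→Band B, ClearBand→Band D, PeakComm→Band E = $3413M.
Checked against all permutations: $3427M is optimal.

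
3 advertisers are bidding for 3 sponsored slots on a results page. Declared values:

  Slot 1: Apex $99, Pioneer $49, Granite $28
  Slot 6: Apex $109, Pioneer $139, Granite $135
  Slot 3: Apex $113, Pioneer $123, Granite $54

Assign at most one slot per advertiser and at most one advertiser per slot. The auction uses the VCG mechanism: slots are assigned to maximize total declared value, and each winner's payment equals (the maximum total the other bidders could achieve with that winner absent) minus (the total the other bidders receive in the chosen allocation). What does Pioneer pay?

Pioneer pays $14.

Efficient allocation: Apex→Slot 1 ($99), Pioneer→Slot 3 ($123), Granite→Slot 6 ($135); total welfare W = $357.
Pioneer receives Slot 3 at value $123, so the others get W − 123 = $234.
Without Pioneer: best allocation of the remaining 2 bidders over all 3 slots is Apex→Slot 3 ($113), Granite→Slot 6 ($135), total $248.
VCG payment = (others' best without Pioneer) − (others' welfare with Pioneer) = 248 − 234 = $14.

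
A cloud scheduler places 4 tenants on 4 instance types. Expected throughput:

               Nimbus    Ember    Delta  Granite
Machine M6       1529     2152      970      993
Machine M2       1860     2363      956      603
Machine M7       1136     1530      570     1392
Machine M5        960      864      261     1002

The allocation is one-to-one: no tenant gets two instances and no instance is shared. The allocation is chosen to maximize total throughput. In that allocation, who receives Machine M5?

Nimbus receives Machine M5.

Optimal: Nimbus→Machine M5 (960 ops/s), Ember→Machine M2 (2363 ops/s), Delta→Machine M6 (970 ops/s), Granite→Machine M7 (1392 ops/s) — total 960+2363+970+1392 = 5685 ops/s.
Next-best assignment: Nimbus→Machine M2, Ember→Machine M6, Delta→Machine M5, Granite→Machine M7 = 5665 ops/s.
Swapping Nimbus↔Granite (Nimbus→Machine M7 1136 ops/s, Granite→Machine M5 1002 ops/s) loses 214.
Every other assignment is strictly worse.
Nimbus's own top instance is Machine M2 (1860 ops/s), but forcing Nimbus→Machine M2 and reassigning the rest optimally gives only 5665 ops/s — worse by 20.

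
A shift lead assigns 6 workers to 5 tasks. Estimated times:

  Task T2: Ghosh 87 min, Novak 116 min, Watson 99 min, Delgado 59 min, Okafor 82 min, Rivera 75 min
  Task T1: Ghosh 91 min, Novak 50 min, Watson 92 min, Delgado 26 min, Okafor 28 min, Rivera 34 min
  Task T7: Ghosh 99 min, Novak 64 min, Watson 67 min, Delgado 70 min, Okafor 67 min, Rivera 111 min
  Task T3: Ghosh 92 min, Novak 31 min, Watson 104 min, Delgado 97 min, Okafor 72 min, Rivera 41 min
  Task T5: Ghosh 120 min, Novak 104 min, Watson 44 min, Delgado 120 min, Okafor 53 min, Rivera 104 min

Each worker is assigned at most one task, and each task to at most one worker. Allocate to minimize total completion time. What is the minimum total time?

Minimum total: 235 min

Optimal: Delgado→Task T2 (59 min), Rivera→Task T1 (34 min), Okafor→Task T7 (67 min), Novak→Task T3 (31 min), Watson→Task T5 (44 min) — total 59+34+67+31+44 = 235 min.
Min-entry greedy (repeatedly take the single cheapest remaining cell) gives 243 min, worse by 8.
No other one-to-one assignment undercuts 235 min.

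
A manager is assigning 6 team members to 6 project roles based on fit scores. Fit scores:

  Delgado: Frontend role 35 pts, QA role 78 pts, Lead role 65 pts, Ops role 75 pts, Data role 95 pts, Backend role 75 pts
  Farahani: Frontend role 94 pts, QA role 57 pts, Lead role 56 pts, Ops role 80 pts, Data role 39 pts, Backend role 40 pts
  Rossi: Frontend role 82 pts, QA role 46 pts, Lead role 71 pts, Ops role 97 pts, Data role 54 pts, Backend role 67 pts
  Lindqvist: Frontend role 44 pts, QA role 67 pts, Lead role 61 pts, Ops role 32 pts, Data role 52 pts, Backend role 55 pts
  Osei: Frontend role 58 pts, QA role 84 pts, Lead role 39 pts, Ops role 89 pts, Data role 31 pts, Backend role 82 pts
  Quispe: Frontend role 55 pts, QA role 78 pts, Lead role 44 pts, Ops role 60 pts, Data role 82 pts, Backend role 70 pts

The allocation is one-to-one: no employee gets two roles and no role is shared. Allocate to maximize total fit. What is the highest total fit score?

Optimal: Delgado→Data role (95 pts), Farahani→Frontend role (94 pts), Rossi→Ops role (97 pts), Lindqvist→Lead role (61 pts), Osei→Backend role (82 pts), Quispe→QA role (78 pts) — total 95+94+97+61+82+78 = 507 pts.
Max-entry greedy (repeatedly take the single best remaining cell) gives 501 pts, worse by 6.
Next-best assignment: Delgado→Data role, Farahani→Frontend role, Rossi→Ops role, Lindqvist→Lead role, Osei→QA role, Quispe→Backend role = 501 pts.

Max total: 507 pts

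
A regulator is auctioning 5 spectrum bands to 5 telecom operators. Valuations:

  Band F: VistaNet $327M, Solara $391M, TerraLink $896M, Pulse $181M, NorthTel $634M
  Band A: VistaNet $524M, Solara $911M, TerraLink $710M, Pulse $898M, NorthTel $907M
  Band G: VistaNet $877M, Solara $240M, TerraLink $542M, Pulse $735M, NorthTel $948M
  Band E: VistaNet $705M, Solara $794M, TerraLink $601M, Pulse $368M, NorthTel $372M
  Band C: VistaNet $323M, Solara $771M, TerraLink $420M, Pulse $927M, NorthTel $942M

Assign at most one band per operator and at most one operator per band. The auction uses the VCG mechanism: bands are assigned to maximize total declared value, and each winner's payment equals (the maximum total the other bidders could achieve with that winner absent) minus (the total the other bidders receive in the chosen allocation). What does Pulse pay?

Pulse pays $117M.

Efficient allocation: VistaNet→Band G ($877M), Solara→Band E ($794M), TerraLink→Band F ($896M), Pulse→Band A ($898M), NorthTel→Band C ($942M); total welfare W = $4407M.
Pulse receives Band A at value $898M, so the others get W − 898 = $3509M.
Without Pulse: best allocation of the remaining 4 bidders over all 5 bands is VistaNet→Band G ($877M), Solara→Band A ($911M), TerraLink→Band F ($896M), NorthTel→Band C ($942M), total $3626M.
VCG payment = (others' best without Pulse) − (others' welfare with Pulse) = 3626 − 3509 = $117M.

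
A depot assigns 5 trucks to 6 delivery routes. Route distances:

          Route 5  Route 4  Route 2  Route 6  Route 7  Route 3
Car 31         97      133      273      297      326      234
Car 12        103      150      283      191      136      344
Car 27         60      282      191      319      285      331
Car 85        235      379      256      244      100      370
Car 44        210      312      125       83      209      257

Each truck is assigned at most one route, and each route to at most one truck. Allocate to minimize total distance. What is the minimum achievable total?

This is the linear assignment problem.
Optimal: Car 31→Route 4 (133 km), Car 12→Route 6 (191 km), Car 27→Route 5 (60 km), Car 85→Route 7 (100 km), Car 44→Route 2 (125 km) — total 133+191+60+100+125 = 609 km.
Min-entry greedy (repeatedly take the single cheapest remaining cell) gives 659 km, worse by 50.
Swapping Car 85↔Car 44 (Car 85→Route 2 256 km, Car 44→Route 7 209 km) adds 240.

Minimum total: 609 km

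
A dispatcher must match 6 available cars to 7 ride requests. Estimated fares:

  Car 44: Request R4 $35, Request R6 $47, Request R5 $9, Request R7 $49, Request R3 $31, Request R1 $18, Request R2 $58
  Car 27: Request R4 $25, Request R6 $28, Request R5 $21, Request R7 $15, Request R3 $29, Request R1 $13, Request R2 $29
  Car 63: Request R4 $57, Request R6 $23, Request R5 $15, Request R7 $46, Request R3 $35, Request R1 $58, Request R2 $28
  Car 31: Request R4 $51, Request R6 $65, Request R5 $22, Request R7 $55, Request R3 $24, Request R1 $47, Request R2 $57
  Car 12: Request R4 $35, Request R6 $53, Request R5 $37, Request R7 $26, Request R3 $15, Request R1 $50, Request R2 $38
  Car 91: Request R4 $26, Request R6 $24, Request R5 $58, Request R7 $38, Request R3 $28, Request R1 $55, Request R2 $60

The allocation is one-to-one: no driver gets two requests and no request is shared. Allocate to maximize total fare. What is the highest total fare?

Max total: $317

This is a one-to-one assignment (maximum-weight bipartite matching).
Optimal: Car 44→Request R2 ($58), Car 27→Request R3 ($29), Car 63→Request R4 ($57), Car 31→Request R6 ($65), Car 12→Request R1 ($50), Car 91→Request R5 ($58) — total 58+29+57+65+50+58 = $317.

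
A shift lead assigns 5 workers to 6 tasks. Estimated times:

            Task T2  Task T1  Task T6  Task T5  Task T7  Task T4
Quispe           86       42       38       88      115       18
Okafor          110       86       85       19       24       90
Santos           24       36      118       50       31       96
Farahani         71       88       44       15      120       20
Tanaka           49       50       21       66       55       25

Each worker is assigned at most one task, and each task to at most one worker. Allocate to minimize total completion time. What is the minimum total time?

Min total: 102 min

Optimal: Quispe→Task T4 (18 min), Okafor→Task T7 (24 min), Santos→Task T2 (24 min), Farahani→Task T5 (15 min), Tanaka→Task T6 (21 min) — total 18+24+24+15+21 = 102 min.
Row-greedy (each worker in turn takes its cheapest remaining task) gives 155 min, worse by 53.
Swapping Santos↔Tanaka (Santos→Task T6 118 min, Tanaka→Task T2 49 min) adds 122.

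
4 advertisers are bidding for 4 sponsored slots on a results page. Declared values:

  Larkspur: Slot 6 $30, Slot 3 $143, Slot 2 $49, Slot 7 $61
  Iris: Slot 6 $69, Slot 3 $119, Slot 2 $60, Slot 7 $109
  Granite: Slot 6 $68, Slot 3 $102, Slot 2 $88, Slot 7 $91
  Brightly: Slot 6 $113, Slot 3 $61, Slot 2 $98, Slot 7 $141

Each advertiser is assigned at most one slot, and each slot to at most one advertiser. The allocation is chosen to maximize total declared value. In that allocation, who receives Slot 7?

Iris receives Slot 7.

Optimal: Larkspur→Slot 3 ($143), Iris→Slot 7 ($109), Granite→Slot 2 ($88), Brightly→Slot 6 ($113) — total 143+109+88+113 = $453.
Max-entry greedy (repeatedly take the single best remaining cell) gives $441, worse by 12.
Every other assignment is strictly worse.
Iris's own top slot is Slot 3 ($119), but forcing Iris→Slot 3 and reassigning the rest optimally gives only $381 — worse by 72.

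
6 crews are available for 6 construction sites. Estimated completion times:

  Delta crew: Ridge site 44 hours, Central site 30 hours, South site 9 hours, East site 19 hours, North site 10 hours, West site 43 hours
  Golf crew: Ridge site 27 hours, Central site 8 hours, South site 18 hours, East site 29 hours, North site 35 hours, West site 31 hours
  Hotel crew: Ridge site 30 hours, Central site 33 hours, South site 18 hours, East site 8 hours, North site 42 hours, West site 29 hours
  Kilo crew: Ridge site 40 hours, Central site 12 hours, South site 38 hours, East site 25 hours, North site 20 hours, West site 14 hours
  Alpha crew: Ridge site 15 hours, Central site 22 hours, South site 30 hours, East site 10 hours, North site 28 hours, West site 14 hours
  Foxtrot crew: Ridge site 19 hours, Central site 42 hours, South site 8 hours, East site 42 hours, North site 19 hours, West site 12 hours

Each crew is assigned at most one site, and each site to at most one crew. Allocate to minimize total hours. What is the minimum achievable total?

This is a one-to-one assignment (minimum-cost bipartite matching).
Optimal: Delta crew→North site (10 hours), Golf crew→Central site (8 hours), Hotel crew→East site (8 hours), Kilo crew→West site (14 hours), Alpha crew→Ridge site (15 hours), Foxtrot crew→South site (8 hours) — total 10+8+8+14+15+8 = 63 hours.
Next-best assignment: Delta crew→South site, Golf crew→Central site, Hotel crew→East site, Kilo crew→North site, Alpha crew→Ridge site, Foxtrot crew→West site = 72 hours.

Min total: 63 hours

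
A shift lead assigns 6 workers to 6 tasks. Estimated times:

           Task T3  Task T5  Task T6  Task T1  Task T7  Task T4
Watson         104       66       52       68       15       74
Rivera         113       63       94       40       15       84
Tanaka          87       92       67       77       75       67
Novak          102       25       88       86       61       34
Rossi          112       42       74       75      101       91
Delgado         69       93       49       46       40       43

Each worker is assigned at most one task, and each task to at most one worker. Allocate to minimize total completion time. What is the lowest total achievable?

Optimal: Watson→Task T7 (15 min), Rivera→Task T1 (40 min), Tanaka→Task T3 (87 min), Novak→Task T4 (34 min), Rossi→Task T5 (42 min), Delgado→Task T6 (49 min) — total 15+40+87+34+42+49 = 267 min.
Min-entry greedy (repeatedly take the single cheapest remaining cell) gives 302 min, worse by 35.

Min total: 267 min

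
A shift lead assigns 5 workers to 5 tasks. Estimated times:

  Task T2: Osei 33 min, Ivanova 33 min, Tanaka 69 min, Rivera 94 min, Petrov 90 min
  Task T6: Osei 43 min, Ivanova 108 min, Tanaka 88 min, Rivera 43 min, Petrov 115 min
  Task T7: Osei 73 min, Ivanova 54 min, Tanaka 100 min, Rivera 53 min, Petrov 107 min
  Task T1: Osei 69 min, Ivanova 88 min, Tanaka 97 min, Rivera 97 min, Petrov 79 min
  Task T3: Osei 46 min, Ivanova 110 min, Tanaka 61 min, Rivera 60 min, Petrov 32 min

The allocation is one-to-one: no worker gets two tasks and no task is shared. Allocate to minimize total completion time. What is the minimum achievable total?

This is the linear assignment problem.
Optimal: Osei→Task T6 (43 min), Ivanova→Task T2 (33 min), Tanaka→Task T1 (97 min), Rivera→Task T7 (53 min), Petrov→Task T3 (32 min) — total 43+33+97+53+32 = 258 min.
Row-greedy (each worker in turn takes its cheapest remaining task) gives 270 min, worse by 12.
Next-best assignment: Osei→Task T2, Ivanova→Task T7, Tanaka→Task T1, Rivera→Task T6, Petrov→Task T3 = 259 min.
Swapping Tanaka↔Rivera (Tanaka→Task T7 100 min, Rivera→Task T1 97 min) adds 47.
Checked against all permutations: 258 min is optimal.

Minimum total: 258 min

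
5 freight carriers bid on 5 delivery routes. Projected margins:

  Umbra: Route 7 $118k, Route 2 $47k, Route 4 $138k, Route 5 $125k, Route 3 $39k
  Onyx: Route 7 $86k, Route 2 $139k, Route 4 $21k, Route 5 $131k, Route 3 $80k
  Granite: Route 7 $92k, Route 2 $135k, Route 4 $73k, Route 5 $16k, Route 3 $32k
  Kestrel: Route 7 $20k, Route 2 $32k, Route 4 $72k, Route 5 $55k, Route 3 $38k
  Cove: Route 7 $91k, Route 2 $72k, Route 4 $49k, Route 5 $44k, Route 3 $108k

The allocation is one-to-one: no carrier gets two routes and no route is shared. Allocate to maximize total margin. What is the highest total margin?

Max total: $564k

Optimal: Umbra→Route 7 ($118k), Onyx→Route 5 ($131k), Granite→Route 2 ($135k), Kestrel→Route 4 ($72k), Cove→Route 3 ($108k) — total 118+131+135+72+108 = $564k.
Max-entry greedy (repeatedly take the single best remaining cell) gives $532k, worse by 32.
Swapping Granite↔Cove (Granite→Route 3 $32k, Cove→Route 2 $72k) loses 139.
No other one-to-one assignment exceeds $564k.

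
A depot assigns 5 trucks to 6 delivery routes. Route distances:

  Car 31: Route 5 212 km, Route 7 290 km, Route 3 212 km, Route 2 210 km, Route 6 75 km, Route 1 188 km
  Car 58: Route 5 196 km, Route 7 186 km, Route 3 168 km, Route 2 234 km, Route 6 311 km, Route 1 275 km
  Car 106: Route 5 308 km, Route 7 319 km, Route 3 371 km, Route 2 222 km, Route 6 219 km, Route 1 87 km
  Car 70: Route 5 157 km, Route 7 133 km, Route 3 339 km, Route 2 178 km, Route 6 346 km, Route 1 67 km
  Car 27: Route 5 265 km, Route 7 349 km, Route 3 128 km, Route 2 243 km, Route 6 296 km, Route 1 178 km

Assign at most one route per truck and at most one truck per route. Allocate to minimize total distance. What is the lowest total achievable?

Min total: 619 km

Optimal: Car 31→Route 6 (75 km), Car 58→Route 5 (196 km), Car 106→Route 1 (87 km), Car 70→Route 7 (133 km), Car 27→Route 3 (128 km) — total 75+196+87+133+128 = 619 km.
Min-entry greedy (repeatedly take the single cheapest remaining cell) gives 678 km, worse by 59.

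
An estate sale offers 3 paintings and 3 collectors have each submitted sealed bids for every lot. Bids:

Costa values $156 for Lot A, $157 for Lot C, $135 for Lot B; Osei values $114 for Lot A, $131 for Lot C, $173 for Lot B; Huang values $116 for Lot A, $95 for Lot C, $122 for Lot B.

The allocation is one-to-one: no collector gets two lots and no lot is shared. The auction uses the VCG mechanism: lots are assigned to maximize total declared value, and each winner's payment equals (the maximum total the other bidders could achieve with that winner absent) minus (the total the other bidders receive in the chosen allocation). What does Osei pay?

Efficient allocation: Costa→Lot C ($157), Osei→Lot B ($173), Huang→Lot A ($116); total welfare W = $446.
Osei receives Lot B at value $173, so the others get W − 173 = $273.
Without Osei: best allocation of the remaining 2 bidders over all 3 lots is Costa→Lot C ($157), Huang→Lot B ($122), total $279.
VCG payment = (others' best without Osei) − (others' welfare with Osei) = 279 − 273 = $6.

Osei pays $6.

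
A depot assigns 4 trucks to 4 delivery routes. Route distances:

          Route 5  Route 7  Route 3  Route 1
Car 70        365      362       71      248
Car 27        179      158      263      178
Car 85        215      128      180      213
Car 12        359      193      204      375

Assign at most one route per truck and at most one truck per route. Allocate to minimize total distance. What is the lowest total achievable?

Optimal: Car 70→Route 3 (71 km), Car 27→Route 5 (179 km), Car 85→Route 1 (213 km), Car 12→Route 7 (193 km) — total 71+179+213+193 = 656 km.
Swapping Car 12↔Car 70 (Car 12→Route 3 204 km, Car 70→Route 7 362 km) adds 302.

Minimum total: 656 km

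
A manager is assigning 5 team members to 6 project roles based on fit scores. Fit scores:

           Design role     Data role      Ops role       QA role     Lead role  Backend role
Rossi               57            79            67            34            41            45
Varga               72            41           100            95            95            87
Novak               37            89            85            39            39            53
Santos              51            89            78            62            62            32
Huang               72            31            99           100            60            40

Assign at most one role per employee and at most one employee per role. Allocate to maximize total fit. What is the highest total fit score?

Treat this as an assignment problem: match each employee to one role.
Optimal: Rossi→Design role (57 pts), Varga→Lead role (95 pts), Novak→Ops role (85 pts), Santos→Data role (89 pts), Huang→QA role (100 pts) — total 57+95+85+89+100 = 426 pts.
Row-greedy (each employee in turn takes its best remaining role) gives 366 pts, worse by 60.
Next-best assignment: Rossi→Design role, Varga→Lead role, Novak→Data role, Santos→Ops role, Huang→QA role = 419 pts.
Swapping Santos↔Novak (Santos→Ops role 78 pts, Novak→Data role 89 pts) loses 7.
Checked against all permutations: 426 pts is optimal.

Maximum total: 426 pts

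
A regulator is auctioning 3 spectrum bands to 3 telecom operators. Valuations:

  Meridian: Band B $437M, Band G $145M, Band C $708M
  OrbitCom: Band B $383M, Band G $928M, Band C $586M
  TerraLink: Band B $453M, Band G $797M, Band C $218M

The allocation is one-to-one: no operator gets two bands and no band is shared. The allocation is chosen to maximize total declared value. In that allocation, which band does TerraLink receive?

TerraLink receives Band B.

Optimal: Meridian→Band C ($708M), OrbitCom→Band G ($928M), TerraLink→Band B ($453M) — total 708+928+453 = $2089M.
Next-best assignment: Meridian→Band C, OrbitCom→Band B, TerraLink→Band G = $1888M.
No other one-to-one assignment exceeds $2089M.
TerraLink's own top band is Band G ($797M), but forcing TerraLink→Band G and reassigning the rest optimally gives only $1888M — worse by 201.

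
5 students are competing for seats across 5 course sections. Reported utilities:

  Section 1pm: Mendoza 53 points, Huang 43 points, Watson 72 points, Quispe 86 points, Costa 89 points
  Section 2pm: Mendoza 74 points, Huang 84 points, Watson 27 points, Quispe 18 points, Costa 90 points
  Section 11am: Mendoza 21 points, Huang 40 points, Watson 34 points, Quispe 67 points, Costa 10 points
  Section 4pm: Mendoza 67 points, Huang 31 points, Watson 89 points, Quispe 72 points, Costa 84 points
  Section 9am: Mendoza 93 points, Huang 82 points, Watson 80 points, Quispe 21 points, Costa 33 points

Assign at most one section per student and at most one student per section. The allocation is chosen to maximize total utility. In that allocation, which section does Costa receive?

Treat this as an assignment problem: match each student to one section.
Optimal: Mendoza→Section 9am (93 points), Huang→Section 2pm (84 points), Watson→Section 4pm (89 points), Quispe→Section 11am (67 points), Costa→Section 1pm (89 points) — total 93+84+89+67+89 = 422 points.
Max-entry greedy (repeatedly take the single best remaining cell) gives 398 points, worse by 24.
Costa's own top section is Section 2pm (90 points), but forcing Costa→Section 2pm and reassigning the rest optimally gives only 398 points — worse by 24.

Costa receives Section 1pm.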